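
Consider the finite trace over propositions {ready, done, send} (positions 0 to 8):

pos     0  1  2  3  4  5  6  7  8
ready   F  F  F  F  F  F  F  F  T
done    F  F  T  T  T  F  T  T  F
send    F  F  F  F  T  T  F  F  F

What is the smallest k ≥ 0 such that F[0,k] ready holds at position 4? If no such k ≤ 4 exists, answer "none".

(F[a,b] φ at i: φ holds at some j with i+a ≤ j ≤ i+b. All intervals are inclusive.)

4

Scan j = 4,5,… for ready:
  j=4: fails
  j=5: fails
  j=6: fails
  j=7: fails
  j=8: holds
First hit at j=8, so smallest k = 8-4 = 4.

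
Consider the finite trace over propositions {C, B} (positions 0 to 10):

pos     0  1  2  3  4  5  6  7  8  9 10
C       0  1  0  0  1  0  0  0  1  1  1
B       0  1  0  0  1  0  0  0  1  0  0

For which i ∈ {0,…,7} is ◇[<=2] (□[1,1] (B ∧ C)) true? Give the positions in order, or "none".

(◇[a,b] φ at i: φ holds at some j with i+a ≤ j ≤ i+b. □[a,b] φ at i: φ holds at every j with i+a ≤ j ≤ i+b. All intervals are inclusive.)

Evaluate at each i in [0,7]:
  i=0: ✓ (witness j=0)
  i=1: ✓ (witness j=3)
  i=2: ✓ (witness j=3)
  i=3: ✓ (witness j=3)
  i=4: ✗ (none in [4,6])
  i=5: ✓ (witness j=7)
  i=6: ✓ (witness j=7)
  i=7: ✓ (witness j=7)

0, 1, 2, 3, 5, 6, 7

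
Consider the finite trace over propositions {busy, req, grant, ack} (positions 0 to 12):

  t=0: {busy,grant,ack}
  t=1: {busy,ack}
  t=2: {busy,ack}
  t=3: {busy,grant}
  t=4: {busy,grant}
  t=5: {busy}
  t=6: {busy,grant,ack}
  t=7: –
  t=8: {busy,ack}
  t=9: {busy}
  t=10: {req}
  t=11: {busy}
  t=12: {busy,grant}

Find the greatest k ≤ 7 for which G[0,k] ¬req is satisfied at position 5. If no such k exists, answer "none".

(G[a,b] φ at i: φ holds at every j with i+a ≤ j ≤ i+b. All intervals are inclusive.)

¬req must hold from j=5 onward; find where it first fails.
  j=5: holds
  j=6: holds
  j=7: holds
  j=8: holds
  j=9: holds
  j=10: fails
Holds on [5,9], so largest k = 4.

4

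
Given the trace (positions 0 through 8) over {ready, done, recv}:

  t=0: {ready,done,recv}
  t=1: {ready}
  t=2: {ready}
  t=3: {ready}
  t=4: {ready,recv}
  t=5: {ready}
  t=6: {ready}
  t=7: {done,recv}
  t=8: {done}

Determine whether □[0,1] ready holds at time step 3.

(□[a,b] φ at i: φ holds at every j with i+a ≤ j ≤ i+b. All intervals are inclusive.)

Yes

Check ready at every j in [3,4]:
  j=3: true
  j=4: true
All positions satisfy it → formula holds.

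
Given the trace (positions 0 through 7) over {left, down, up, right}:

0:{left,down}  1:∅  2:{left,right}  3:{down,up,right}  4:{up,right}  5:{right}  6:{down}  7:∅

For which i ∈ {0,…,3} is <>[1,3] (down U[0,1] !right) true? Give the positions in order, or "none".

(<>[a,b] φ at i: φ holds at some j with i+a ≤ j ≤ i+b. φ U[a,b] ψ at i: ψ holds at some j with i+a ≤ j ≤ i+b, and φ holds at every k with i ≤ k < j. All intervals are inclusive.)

Evaluate at each i in [0,3]:
  i=0: ✓ (witness j=1)
  i=1: ✗ (none in [2,4])
  i=2: ✗ (none in [3,5])
  i=3: ✓ (witness j=6)

0, 3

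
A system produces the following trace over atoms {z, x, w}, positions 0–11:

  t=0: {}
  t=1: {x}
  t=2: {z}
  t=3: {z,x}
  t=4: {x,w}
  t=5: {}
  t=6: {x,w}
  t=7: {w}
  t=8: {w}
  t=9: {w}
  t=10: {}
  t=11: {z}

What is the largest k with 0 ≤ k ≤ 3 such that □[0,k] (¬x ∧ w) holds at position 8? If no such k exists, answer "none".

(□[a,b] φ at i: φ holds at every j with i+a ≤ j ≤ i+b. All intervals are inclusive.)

(¬x ∧ w) must hold from j=8 onward; find where it first fails.
  j=8: holds
  j=9: holds
  j=10: fails
Holds on [8,9], so largest k = 1.

1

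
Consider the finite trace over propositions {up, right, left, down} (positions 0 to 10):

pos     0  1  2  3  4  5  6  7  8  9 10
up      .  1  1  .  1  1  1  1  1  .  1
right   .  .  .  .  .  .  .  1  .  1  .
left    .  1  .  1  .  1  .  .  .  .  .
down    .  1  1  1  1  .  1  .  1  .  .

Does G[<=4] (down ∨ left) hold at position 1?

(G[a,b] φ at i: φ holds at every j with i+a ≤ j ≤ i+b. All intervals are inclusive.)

Check (down ∨ left) at every j in [1,5]:
  j=1: true
  j=2: true
  j=3: true
  j=4: true
  j=5: true
All positions satisfy it → formula holds.

True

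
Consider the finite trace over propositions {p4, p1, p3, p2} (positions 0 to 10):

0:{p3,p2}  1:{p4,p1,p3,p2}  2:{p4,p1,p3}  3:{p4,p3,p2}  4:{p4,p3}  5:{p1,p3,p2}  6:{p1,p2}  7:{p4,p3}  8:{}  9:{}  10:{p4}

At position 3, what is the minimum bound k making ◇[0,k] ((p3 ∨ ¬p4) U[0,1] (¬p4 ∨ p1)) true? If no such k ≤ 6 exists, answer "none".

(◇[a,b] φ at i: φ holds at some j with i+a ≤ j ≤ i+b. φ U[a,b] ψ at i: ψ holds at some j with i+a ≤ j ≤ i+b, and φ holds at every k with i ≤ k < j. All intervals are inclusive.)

Scan j = 3,4,… for ((p3 ∨ ¬p4) U[0,1] (¬p4 ∨ p1)):
  j=3: fails
  j=4: holds
First hit at j=4, so smallest k = 4-3 = 1.

1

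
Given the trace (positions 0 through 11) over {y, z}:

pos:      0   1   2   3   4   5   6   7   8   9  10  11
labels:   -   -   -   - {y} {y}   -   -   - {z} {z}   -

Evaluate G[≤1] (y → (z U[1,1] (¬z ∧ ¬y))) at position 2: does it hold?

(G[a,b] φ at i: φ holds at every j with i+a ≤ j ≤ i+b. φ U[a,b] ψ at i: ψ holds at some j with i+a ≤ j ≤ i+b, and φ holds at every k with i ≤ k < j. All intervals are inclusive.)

Check (y → (z U[1,1] (¬z ∧ ¬y))) at every j in [2,3]:
  j=2: antecedent false → ✓
  j=3: antecedent false → ✓
All positions satisfy it → formula holds.

Holds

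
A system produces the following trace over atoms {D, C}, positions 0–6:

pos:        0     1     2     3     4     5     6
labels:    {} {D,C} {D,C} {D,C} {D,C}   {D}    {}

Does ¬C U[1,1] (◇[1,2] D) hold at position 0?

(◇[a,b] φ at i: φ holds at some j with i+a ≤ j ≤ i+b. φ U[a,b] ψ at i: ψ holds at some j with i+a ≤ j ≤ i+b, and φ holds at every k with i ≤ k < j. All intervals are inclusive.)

Holds

Need some j in [1,1] with ◇[1,2] D, and ¬C at every k in [0,j-1].
  j=1: ◇[1,2] D holds; ¬C holds at every k in [0,0] → satisfied.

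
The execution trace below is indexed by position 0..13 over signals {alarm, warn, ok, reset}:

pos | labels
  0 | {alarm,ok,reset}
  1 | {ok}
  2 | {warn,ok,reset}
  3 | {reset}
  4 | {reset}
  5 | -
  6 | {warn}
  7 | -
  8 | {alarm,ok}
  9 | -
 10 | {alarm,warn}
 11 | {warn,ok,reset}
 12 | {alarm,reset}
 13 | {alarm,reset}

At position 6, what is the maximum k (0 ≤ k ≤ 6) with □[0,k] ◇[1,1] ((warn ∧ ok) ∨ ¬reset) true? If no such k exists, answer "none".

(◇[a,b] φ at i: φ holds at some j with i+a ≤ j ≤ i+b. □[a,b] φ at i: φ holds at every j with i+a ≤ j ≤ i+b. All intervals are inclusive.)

◇[1,1] ((warn ∧ ok) ∨ ¬reset) must hold from j=6 onward; find where it first fails.
  j=6: holds
  j=7: holds
  j=8: holds
  j=9: holds
  j=10: holds
  j=11: fails
Holds on [6,10], so largest k = 4.

4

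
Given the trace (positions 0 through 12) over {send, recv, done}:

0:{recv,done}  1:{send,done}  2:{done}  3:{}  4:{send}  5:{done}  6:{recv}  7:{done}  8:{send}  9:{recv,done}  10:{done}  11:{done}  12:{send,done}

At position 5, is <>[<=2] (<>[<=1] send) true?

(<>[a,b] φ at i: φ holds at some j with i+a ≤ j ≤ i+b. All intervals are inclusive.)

Check <>[<=1] send at each j in [5,7]:
  j=5: fails (none in [5,6])
  j=6: fails (none in [6,7])
  j=7: holds (witness at 8)
Found at j=7 → formula holds.

Yes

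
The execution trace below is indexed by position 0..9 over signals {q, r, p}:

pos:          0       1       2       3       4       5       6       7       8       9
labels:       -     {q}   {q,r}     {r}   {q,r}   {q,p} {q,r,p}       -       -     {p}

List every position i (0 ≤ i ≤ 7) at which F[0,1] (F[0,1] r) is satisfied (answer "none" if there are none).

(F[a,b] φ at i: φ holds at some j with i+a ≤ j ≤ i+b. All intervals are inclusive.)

Evaluate at each i in [0,7]:
  i=0: ✓ (witness j=1)
  i=1: ✓ (witness j=1)
  i=2: ✓ (witness j=2)
  i=3: ✓ (witness j=3)
  i=4: ✓ (witness j=4)
  i=5: ✓ (witness j=5)
  i=6: ✓ (witness j=6)
  i=7: ✗ (none in [7,8])

0, 1, 2, 3, 4, 5, 6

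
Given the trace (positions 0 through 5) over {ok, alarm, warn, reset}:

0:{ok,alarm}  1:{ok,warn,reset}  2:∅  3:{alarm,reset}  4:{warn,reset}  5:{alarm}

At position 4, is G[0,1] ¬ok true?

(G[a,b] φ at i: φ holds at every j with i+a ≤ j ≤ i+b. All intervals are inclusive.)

Check ¬ok at every j in [4,5]:
  j=4: true
  j=5: true
All positions satisfy it → formula holds.

Yes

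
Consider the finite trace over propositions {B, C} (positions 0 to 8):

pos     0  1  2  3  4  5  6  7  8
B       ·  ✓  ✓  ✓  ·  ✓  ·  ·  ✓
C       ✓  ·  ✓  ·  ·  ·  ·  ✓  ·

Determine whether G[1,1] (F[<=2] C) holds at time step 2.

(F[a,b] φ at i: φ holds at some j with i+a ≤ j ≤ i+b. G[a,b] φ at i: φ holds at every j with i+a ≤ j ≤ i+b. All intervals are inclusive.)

Check F[<=2] C at every j in [3,3]:
  j=3: fails (none in [3,5])
Fails at j=3 → formula fails.

Does not hold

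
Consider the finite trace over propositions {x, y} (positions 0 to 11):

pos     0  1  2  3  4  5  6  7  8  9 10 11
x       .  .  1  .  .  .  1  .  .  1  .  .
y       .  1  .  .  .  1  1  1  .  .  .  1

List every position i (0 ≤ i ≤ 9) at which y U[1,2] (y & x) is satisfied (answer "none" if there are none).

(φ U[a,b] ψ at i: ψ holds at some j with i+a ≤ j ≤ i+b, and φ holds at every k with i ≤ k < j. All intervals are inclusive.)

5

Evaluate at each i in [0,9]:
  i=0: ✗ (no rhs in [1,2])
  i=1: ✗ (no rhs in [2,3])
  i=2: ✗ (no rhs in [3,4])
  i=3: ✗ (no rhs in [4,5])
  i=4: ✗ (lhs fails at k=4 before rhs at j=6)
  i=5: ✓ (rhs at j=6; lhs holds on [5,5])
  i=6: ✗ (no rhs in [7,8])
  i=7: ✗ (no rhs in [8,9])
  i=8: ✗ (no rhs in [9,10])
  i=9: ✗ (no rhs in [10,11])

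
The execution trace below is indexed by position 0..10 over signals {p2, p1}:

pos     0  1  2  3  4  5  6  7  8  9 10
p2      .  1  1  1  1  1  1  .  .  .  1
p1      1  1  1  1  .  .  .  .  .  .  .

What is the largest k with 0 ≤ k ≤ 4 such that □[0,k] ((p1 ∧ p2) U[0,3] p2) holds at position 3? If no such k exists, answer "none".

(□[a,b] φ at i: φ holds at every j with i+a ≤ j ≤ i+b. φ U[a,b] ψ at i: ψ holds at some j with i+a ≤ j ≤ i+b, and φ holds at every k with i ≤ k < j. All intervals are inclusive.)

3

((p1 ∧ p2) U[0,3] p2) must hold from j=3 onward; find where it first fails.
  j=3: holds
  j=4: holds
  j=5: holds
  j=6: holds
  j=7: fails
Holds on [3,6], so largest k = 3.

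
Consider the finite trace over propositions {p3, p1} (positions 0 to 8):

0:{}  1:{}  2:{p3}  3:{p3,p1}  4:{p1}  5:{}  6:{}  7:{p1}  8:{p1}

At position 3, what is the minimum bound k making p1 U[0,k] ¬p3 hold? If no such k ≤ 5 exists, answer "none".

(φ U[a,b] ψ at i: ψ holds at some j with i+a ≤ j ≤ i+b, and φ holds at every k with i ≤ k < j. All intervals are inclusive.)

1

Need earliest j ≥ 3 with ¬p3, and p1 at every k in [3,j-1].
  j=3: rhs fails.
  j=4: rhs holds; lhs holds on [3,3]. k = 1.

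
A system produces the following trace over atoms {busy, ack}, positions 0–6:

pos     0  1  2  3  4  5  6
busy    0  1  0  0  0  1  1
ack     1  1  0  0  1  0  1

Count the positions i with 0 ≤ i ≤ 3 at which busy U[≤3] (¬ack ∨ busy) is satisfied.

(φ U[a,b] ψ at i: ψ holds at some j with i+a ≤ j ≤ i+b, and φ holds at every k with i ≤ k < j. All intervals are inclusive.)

3

Evaluate at each i in [0,3]:
  i=0: ✗ (lhs fails at k=0 before rhs at j=1)
  i=1: ✓ (rhs at j=1)
  i=2: ✓ (rhs at j=2)
  i=3: ✓ (rhs at j=3)
Positions where it holds: {1, 2, 3} → 3.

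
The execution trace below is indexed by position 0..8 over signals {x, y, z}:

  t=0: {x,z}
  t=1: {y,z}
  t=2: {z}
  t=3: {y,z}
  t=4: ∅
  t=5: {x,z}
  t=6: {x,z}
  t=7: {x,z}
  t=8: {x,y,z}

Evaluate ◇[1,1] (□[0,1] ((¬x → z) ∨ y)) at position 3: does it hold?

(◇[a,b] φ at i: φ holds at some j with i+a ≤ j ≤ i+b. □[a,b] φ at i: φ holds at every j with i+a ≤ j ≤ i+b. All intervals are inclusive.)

Check □[0,1] ((¬x → z) ∨ y) at each j in [4,4]:
  j=4: fails at 4
No position in the window satisfies it → formula fails.

False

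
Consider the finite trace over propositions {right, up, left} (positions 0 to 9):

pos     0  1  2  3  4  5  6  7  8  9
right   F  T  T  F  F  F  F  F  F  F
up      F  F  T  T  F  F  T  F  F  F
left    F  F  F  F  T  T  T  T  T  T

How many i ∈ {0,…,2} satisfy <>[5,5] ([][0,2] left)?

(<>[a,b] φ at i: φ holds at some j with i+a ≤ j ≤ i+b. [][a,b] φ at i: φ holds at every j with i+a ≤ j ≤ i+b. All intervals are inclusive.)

3

Evaluate at each i in [0,2]:
  i=0: ✓ (witness j=5)
  i=1: ✓ (witness j=6)
  i=2: ✓ (witness j=7)
Positions where it holds: {0, 1, 2} → 3.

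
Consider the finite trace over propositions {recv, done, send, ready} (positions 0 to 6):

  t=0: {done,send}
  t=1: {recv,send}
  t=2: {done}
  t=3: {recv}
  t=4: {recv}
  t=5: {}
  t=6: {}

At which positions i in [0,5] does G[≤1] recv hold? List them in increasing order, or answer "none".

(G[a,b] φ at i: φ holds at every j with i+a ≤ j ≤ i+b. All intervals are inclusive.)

3

Evaluate at each i in [0,5]:
  i=0: ✗ (fails at j=0)
  i=1: ✗ (fails at j=2)
  i=2: ✗ (fails at j=2)
  i=3: ✓ (all of [3,4])
  i=4: ✗ (fails at j=5)
  i=5: ✗ (fails at j=5)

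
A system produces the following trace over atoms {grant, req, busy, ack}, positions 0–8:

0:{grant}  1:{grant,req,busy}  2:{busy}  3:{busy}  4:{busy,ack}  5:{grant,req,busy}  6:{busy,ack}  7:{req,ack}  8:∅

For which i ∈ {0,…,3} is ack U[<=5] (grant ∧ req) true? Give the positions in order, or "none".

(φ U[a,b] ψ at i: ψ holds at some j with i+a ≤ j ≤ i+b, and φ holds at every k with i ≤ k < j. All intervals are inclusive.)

1

Evaluate at each i in [0,3]:
  i=0: ✗ (lhs fails at k=0 before rhs at j=1)
  i=1: ✓ (rhs at j=1)
  i=2: ✗ (lhs fails at k=2 before rhs at j=5)
  i=3: ✗ (lhs fails at k=3 before rhs at j=5)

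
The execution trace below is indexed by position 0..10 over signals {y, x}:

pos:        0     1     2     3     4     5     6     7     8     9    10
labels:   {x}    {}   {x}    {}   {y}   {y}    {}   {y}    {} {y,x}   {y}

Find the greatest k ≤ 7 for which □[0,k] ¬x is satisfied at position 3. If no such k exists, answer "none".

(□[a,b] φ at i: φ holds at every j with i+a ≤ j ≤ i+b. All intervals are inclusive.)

¬x must hold from j=3 onward; find where it first fails.
  j=3: holds
  j=4: holds
  j=5: holds
  j=6: holds
  j=7: holds
  j=8: holds
  j=9: fails
Holds on [3,8], so largest k = 5.

5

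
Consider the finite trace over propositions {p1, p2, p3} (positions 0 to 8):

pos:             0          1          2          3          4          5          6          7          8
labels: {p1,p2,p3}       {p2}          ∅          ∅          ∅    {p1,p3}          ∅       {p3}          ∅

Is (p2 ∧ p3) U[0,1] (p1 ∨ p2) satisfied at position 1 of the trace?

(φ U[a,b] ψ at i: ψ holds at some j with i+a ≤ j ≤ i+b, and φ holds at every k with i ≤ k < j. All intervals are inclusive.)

Need some j in [1,2] with (p1 ∨ p2), and (p2 ∧ p3) at every k in [1,j-1].
  j=1: (p1 ∨ p2) holds; no prefix to check → satisfied.

Yes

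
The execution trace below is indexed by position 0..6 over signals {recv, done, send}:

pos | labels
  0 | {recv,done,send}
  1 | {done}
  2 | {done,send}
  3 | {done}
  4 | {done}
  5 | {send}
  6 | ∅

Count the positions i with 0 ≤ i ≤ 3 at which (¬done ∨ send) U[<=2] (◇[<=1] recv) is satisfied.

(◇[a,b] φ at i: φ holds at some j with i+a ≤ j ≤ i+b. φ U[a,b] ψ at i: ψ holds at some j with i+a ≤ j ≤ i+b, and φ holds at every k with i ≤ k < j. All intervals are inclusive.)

Evaluate at each i in [0,3]:
  i=0: ✓ (rhs at j=0)
  i=1: ✗ (no rhs in [1,3])
  i=2: ✗ (no rhs in [2,4])
  i=3: ✗ (no rhs in [3,5])
Positions where it holds: {0} → 1.

1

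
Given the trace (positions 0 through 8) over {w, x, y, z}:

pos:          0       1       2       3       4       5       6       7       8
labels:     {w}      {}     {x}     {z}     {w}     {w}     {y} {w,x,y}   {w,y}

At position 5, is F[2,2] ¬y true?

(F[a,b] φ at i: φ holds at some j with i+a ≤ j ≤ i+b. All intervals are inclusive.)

False

Check ¬y at each j in [7,7]:
  j=7: false
No position in the window satisfies it → formula fails.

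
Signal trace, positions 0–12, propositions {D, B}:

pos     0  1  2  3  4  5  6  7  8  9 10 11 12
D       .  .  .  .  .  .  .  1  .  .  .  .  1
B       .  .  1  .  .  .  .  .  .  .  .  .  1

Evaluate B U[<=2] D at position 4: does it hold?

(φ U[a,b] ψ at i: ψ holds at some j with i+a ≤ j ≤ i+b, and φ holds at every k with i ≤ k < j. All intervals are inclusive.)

Need some j in [4,6] with D, and B at every k in [4,j-1].
  j=4: D false.
  j=5: D false.
  j=6: D false.
No j in the window works → until fails.

False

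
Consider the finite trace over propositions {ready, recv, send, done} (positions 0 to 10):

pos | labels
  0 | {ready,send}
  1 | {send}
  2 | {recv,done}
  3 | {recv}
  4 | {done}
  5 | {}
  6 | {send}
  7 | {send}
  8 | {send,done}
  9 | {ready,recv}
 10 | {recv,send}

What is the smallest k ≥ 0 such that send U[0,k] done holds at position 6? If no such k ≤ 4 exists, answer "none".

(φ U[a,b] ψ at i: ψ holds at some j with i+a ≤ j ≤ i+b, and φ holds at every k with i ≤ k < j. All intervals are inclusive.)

Need earliest j ≥ 6 with done, and send at every k in [6,j-1].
  j=6: rhs fails.
  j=7: rhs fails.
  j=8: rhs holds; lhs holds on [6,7]. k = 2.

2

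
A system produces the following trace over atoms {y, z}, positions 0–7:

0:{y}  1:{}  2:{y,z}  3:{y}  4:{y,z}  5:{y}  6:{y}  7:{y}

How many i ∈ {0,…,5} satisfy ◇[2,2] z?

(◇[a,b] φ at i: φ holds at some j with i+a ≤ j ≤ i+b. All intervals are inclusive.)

2

Evaluate at each i in [0,5]:
  i=0: ✓ (witness j=2)
  i=1: ✗ (none in [3,3])
  i=2: ✓ (witness j=4)
  i=3: ✗ (none in [5,5])
  i=4: ✗ (none in [6,6])
  i=5: ✗ (none in [7,7])
Positions where it holds: {0, 2} → 2.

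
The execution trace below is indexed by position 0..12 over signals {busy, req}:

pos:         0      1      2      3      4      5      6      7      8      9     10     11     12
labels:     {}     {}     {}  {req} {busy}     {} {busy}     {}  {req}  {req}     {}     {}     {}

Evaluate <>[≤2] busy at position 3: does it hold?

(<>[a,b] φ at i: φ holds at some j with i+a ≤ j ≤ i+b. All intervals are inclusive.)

True

Check busy at each j in [3,5]:
  j=3: false
  j=4: true
  j=5: false
Found at j=4 → formula holds.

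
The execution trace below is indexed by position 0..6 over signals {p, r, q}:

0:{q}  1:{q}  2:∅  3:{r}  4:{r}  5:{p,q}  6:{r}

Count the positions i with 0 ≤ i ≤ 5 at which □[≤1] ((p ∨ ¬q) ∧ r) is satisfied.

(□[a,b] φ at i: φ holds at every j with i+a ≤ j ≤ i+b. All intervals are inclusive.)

1

Evaluate at each i in [0,5]:
  i=0: ✗ (fails at j=0)
  i=1: ✗ (fails at j=1)
  i=2: ✗ (fails at j=2)
  i=3: ✓ (all of [3,4])
  i=4: ✗ (fails at j=5)
  i=5: ✗ (fails at j=5)
Positions where it holds: {3} → 1.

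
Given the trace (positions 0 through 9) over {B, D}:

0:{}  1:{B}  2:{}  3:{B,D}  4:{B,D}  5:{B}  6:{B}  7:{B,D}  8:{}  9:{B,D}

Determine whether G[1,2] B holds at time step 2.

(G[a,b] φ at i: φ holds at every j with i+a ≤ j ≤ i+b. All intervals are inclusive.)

Check B at every j in [3,4]:
  j=3: true
  j=4: true
All positions satisfy it → formula holds.

Yes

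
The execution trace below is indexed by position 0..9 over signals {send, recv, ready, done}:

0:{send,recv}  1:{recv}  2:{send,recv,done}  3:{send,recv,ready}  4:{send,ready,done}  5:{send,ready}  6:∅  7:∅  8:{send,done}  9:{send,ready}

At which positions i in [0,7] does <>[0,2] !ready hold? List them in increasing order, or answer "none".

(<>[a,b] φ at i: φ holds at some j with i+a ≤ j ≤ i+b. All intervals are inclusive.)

0, 1, 2, 4, 5, 6, 7

Evaluate at each i in [0,7]:
  i=0: ✓ (witness j=0)
  i=1: ✓ (witness j=1)
  i=2: ✓ (witness j=2)
  i=3: ✗ (none in [3,5])
  i=4: ✓ (witness j=6)
  i=5: ✓ (witness j=6)
  i=6: ✓ (witness j=6)
  i=7: ✓ (witness j=7)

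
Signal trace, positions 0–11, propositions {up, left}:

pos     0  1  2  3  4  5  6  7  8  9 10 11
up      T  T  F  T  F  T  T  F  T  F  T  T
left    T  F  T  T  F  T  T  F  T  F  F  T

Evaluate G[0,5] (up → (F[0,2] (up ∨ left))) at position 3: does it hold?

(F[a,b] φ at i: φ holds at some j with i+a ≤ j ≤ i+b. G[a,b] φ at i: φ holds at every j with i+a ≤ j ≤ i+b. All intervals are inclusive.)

Yes

Check (up → (F[0,2] (up ∨ left))) at every j in [3,8]:
  j=3: antecedent true; consequent holds (witness at 3) → ✓
  j=4: antecedent false → ✓
  j=5: antecedent true; consequent holds (witness at 5) → ✓
  j=6: antecedent true; consequent holds (witness at 6) → ✓
  j=7: antecedent false → ✓
  j=8: antecedent true; consequent holds (witness at 8) → ✓
All positions satisfy it → formula holds.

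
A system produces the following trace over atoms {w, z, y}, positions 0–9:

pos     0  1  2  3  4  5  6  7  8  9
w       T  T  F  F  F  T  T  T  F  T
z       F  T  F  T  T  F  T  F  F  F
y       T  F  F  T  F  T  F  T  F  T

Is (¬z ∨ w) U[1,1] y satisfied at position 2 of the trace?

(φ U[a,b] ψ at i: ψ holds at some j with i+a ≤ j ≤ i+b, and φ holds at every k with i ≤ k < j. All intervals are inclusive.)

Yes

Need some j in [3,3] with y, and (¬z ∨ w) at every k in [2,j-1].
  j=3: y holds; (¬z ∨ w) holds at every k in [2,2] → satisfied.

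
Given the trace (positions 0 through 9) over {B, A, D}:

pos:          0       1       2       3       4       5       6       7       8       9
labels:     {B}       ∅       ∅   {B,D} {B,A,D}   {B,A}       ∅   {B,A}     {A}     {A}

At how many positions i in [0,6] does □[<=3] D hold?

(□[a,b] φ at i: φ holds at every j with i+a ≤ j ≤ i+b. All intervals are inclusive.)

0

Evaluate at each i in [0,6]:
  i=0: ✗ (fails at j=0)
  i=1: ✗ (fails at j=1)
  i=2: ✗ (fails at j=2)
  i=3: ✗ (fails at j=5)
  i=4: ✗ (fails at j=5)
  i=5: ✗ (fails at j=5)
  i=6: ✗ (fails at j=6)
Positions where it holds: {} → 0.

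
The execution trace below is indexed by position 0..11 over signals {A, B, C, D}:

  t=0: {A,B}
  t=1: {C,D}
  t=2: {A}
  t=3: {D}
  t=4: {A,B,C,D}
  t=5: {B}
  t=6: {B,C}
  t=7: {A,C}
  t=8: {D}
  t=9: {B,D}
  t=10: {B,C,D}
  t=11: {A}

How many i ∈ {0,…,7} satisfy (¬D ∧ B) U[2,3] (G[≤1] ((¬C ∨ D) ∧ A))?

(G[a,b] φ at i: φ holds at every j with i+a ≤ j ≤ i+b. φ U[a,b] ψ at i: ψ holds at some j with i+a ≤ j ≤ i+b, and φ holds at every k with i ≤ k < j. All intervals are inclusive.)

Evaluate at each i in [0,7]:
  i=0: ✗ (no rhs in [2,3])
  i=1: ✗ (no rhs in [3,4])
  i=2: ✗ (no rhs in [4,5])
  i=3: ✗ (no rhs in [5,6])
  i=4: ✗ (no rhs in [6,7])
  i=5: ✗ (no rhs in [7,8])
  i=6: ✗ (no rhs in [8,9])
  i=7: ✗ (no rhs in [9,10])
Positions where it holds: {} → 0.

0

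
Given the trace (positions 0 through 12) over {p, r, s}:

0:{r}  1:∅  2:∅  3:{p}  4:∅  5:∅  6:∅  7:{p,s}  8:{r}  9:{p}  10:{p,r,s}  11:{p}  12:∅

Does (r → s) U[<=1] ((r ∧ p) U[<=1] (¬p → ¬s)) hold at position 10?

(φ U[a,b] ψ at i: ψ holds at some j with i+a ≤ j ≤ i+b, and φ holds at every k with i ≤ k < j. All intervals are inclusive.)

Need some j in [10,11] with ((r ∧ p) U[<=1] (¬p → ¬s)), and (r → s) at every k in [10,j-1].
  j=10: ((r ∧ p) U[<=1] (¬p → ¬s)) holds; no prefix to check → satisfied.

Yes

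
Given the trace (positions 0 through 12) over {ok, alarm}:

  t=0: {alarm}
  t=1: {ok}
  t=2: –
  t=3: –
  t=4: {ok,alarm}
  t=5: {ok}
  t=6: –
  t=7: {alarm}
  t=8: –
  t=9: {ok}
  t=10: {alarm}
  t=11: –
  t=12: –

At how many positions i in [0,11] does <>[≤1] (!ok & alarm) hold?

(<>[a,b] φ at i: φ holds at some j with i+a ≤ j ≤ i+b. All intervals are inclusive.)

Evaluate at each i in [0,11]:
  i=0: ✓ (witness j=0)
  i=1: ✗ (none in [1,2])
  i=2: ✗ (none in [2,3])
  i=3: ✗ (none in [3,4])
  i=4: ✗ (none in [4,5])
  i=5: ✗ (none in [5,6])
  i=6: ✓ (witness j=7)
  i=7: ✓ (witness j=7)
  i=8: ✗ (none in [8,9])
  i=9: ✓ (witness j=10)
  i=10: ✓ (witness j=10)
  i=11: ✗ (none in [11,12])
Positions where it holds: {0, 6, 7, 9, 10} → 5.

5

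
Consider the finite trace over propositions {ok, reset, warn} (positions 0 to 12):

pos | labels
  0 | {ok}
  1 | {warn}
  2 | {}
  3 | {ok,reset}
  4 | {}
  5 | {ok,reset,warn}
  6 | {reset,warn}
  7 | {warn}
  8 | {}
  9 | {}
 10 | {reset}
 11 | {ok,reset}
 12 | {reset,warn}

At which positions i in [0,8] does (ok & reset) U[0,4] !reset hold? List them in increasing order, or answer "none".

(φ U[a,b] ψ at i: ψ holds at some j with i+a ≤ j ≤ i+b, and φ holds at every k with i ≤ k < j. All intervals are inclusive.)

0, 1, 2, 3, 4, 7, 8

Evaluate at each i in [0,8]:
  i=0: ✓ (rhs at j=0)
  i=1: ✓ (rhs at j=1)
  i=2: ✓ (rhs at j=2)
  i=3: ✓ (rhs at j=4; lhs holds on [3,3])
  i=4: ✓ (rhs at j=4)
  i=5: ✗ (lhs fails at k=6 before rhs at j=7)
  i=6: ✗ (lhs fails at k=6 before rhs at j=7)
  i=7: ✓ (rhs at j=7)
  i=8: ✓ (rhs at j=8)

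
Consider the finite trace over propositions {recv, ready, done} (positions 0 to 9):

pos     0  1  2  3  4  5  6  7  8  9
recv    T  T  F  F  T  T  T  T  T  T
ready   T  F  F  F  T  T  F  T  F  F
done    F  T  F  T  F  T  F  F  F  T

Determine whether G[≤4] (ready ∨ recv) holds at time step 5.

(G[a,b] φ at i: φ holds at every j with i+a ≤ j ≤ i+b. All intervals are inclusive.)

Holds

Check (ready ∨ recv) at every j in [5,9]:
  j=5: true
  j=6: true
  j=7: true
  j=8: true
  j=9: true
All positions satisfy it → formula holds.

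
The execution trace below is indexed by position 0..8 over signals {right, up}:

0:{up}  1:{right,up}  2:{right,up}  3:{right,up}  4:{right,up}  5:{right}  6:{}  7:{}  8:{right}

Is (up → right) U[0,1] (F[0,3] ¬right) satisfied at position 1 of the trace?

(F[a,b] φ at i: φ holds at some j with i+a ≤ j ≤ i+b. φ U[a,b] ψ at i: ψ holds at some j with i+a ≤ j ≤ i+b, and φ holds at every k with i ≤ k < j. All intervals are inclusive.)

Need some j in [1,2] with F[0,3] ¬right, and (up → right) at every k in [1,j-1].
  j=1: F[0,3] ¬right — fails (none in [1,4]).
  j=2: F[0,3] ¬right — fails (none in [2,5]).
No j in the window works → until fails.

Does not hold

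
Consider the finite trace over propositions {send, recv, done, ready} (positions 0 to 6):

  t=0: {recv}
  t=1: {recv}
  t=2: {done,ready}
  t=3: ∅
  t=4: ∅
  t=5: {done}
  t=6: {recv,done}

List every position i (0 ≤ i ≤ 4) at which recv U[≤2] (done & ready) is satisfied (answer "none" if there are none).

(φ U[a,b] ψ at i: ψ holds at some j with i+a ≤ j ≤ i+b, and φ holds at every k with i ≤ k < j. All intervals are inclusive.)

Evaluate at each i in [0,4]:
  i=0: ✓ (rhs at j=2; lhs holds on [0,1])
  i=1: ✓ (rhs at j=2; lhs holds on [1,1])
  i=2: ✓ (rhs at j=2)
  i=3: ✗ (no rhs in [3,5])
  i=4: ✗ (no rhs in [4,6])

0, 1, 2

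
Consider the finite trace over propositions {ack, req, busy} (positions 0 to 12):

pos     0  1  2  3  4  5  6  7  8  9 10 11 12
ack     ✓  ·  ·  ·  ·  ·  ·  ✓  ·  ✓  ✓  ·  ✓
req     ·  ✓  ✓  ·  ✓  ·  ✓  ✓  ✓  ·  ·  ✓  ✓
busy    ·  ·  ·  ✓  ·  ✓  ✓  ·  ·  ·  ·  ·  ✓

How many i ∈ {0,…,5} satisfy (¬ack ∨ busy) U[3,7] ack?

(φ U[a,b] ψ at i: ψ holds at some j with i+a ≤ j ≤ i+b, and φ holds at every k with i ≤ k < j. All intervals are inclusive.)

Evaluate at each i in [0,5]:
  i=0: ✗ (lhs fails at k=0 before rhs at j=7)
  i=1: ✓ (rhs at j=7; lhs holds on [1,6])
  i=2: ✓ (rhs at j=7; lhs holds on [2,6])
  i=3: ✓ (rhs at j=7; lhs holds on [3,6])
  i=4: ✓ (rhs at j=7; lhs holds on [4,6])
  i=5: ✗ (lhs fails at k=7 before rhs at j=9)
Positions where it holds: {1, 2, 3, 4} → 4.

4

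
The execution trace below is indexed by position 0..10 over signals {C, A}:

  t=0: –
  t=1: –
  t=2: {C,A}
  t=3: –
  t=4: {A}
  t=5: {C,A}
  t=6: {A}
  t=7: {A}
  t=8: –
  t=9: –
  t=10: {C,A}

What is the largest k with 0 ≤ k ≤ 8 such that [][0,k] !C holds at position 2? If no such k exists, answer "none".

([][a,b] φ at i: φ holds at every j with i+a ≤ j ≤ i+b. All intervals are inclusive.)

!C must hold from j=2 onward; find where it first fails.
  j=2: fails → no k works.

none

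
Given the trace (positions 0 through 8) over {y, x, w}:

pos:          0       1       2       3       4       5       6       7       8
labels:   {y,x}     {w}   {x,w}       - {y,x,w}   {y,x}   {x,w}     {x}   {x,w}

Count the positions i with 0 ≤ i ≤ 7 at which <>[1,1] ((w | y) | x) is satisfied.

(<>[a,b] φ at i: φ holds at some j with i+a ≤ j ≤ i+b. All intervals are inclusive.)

Evaluate at each i in [0,7]:
  i=0: ✓ (witness j=1)
  i=1: ✓ (witness j=2)
  i=2: ✗ (none in [3,3])
  i=3: ✓ (witness j=4)
  i=4: ✓ (witness j=5)
  i=5: ✓ (witness j=6)
  i=6: ✓ (witness j=7)
  i=7: ✓ (witness j=8)
Positions where it holds: {0, 1, 3, 4, 5, 6, 7} → 7.

7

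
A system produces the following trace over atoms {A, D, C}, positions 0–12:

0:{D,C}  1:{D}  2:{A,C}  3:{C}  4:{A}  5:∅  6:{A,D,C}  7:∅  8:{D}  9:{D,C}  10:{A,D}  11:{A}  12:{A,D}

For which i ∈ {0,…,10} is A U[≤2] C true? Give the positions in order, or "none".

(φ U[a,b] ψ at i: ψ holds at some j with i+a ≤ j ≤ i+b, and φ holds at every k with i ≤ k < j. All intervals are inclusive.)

0, 2, 3, 6, 9

Evaluate at each i in [0,10]:
  i=0: ✓ (rhs at j=0)
  i=1: ✗ (lhs fails at k=1 before rhs at j=2)
  i=2: ✓ (rhs at j=2)
  i=3: ✓ (rhs at j=3)
  i=4: ✗ (lhs fails at k=5 before rhs at j=6)
  i=5: ✗ (lhs fails at k=5 before rhs at j=6)
  i=6: ✓ (rhs at j=6)
  i=7: ✗ (lhs fails at k=7 before rhs at j=9)
  i=8: ✗ (lhs fails at k=8 before rhs at j=9)
  i=9: ✓ (rhs at j=9)
  i=10: ✗ (no rhs in [10,12])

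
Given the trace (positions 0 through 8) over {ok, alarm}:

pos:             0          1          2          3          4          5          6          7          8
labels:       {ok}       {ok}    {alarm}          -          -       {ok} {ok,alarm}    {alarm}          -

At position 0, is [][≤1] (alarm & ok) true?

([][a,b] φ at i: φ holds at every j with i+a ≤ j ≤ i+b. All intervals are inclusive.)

Check (alarm & ok) at every j in [0,1]:
  j=0: false
  j=1: false
Fails at j=0 → formula fails.

No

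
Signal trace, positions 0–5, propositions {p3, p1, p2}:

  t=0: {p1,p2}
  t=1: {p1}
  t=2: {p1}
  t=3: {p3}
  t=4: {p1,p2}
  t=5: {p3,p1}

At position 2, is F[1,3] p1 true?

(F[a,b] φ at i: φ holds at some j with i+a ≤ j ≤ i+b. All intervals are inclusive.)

Holds

Check p1 at each j in [3,5]:
  j=3: false
  j=4: true
  j=5: true
Found at j=4 → formula holds.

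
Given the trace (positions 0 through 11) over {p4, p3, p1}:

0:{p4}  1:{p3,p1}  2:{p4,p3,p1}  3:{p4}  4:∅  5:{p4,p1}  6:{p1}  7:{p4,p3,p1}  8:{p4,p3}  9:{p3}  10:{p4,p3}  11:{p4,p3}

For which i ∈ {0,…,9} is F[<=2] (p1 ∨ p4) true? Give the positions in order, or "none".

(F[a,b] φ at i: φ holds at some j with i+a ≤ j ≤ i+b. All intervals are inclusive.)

0, 1, 2, 3, 4, 5, 6, 7, 8, 9

Evaluate at each i in [0,9]:
  i=0: ✓ (witness j=0)
  i=1: ✓ (witness j=1)
  i=2: ✓ (witness j=2)
  i=3: ✓ (witness j=3)
  i=4: ✓ (witness j=5)
  i=5: ✓ (witness j=5)
  i=6: ✓ (witness j=6)
  i=7: ✓ (witness j=7)
  i=8: ✓ (witness j=8)
  i=9: ✓ (witness j=10)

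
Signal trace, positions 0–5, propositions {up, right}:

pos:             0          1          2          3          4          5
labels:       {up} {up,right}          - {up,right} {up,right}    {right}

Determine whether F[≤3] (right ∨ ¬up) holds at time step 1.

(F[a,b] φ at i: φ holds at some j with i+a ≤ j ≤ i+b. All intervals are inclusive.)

Yes

Check (right ∨ ¬up) at each j in [1,4]:
  j=1: true
  j=2: true
  j=3: true
  j=4: true
Found at j=1 → formula holds.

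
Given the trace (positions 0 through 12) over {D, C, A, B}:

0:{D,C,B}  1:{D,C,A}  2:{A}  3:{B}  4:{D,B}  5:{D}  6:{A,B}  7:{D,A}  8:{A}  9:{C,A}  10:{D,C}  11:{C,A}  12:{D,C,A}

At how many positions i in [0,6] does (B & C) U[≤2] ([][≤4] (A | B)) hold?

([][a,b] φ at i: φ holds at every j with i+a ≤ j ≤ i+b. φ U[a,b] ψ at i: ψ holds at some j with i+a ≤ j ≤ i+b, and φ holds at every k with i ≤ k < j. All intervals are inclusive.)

1

Evaluate at each i in [0,6]:
  i=0: ✓ (rhs at j=0)
  i=1: ✗ (no rhs in [1,3])
  i=2: ✗ (no rhs in [2,4])
  i=3: ✗ (no rhs in [3,5])
  i=4: ✗ (no rhs in [4,6])
  i=5: ✗ (no rhs in [5,7])
  i=6: ✗ (no rhs in [6,8])
Positions where it holds: {0} → 1.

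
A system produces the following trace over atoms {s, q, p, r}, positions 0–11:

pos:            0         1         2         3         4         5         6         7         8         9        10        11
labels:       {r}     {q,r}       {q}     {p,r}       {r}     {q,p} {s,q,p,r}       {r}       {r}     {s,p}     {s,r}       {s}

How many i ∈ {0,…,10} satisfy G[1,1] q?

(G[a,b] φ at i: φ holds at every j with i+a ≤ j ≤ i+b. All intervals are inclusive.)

4

Evaluate at each i in [0,10]:
  i=0: ✓ (all of [1,1])
  i=1: ✓ (all of [2,2])
  i=2: ✗ (fails at j=3)
  i=3: ✗ (fails at j=4)
  i=4: ✓ (all of [5,5])
  i=5: ✓ (all of [6,6])
  i=6: ✗ (fails at j=7)
  i=7: ✗ (fails at j=8)
  i=8: ✗ (fails at j=9)
  i=9: ✗ (fails at j=10)
  i=10: ✗ (fails at j=11)
Positions where it holds: {0, 1, 4, 5} → 4.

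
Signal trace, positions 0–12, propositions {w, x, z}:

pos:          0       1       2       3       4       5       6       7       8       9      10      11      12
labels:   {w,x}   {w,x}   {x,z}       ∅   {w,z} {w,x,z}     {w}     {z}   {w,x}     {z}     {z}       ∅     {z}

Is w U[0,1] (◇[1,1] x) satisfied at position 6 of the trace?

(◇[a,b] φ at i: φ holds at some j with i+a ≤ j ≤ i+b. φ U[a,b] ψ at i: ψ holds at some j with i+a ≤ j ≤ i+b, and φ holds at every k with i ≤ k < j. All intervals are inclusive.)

Need some j in [6,7] with ◇[1,1] x, and w at every k in [6,j-1].
  j=6: ◇[1,1] x — fails (none in [7,7]).
  j=7: ◇[1,1] x holds; w holds at every k in [6,6] → satisfied.

Holds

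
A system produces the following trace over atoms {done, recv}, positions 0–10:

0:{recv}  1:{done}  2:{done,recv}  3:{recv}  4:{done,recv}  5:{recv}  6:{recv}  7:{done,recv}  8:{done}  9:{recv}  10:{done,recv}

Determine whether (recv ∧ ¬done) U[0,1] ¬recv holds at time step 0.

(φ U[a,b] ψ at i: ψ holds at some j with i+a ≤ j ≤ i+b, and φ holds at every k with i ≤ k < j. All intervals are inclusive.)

Need some j in [0,1] with ¬recv, and (recv ∧ ¬done) at every k in [0,j-1].
  j=0: ¬recv false.
  j=1: ¬recv holds; (recv ∧ ¬done) holds at every k in [0,0] → satisfied.

Holds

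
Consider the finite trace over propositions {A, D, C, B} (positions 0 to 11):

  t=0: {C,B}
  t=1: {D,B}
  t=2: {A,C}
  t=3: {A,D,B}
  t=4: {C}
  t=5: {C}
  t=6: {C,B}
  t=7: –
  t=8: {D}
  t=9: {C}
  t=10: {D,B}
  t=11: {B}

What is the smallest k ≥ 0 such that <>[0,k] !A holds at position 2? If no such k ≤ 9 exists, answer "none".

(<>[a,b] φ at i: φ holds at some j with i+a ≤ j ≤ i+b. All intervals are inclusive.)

Scan j = 2,3,… for !A:
  j=2: fails
  j=3: fails
  j=4: holds
First hit at j=4, so smallest k = 4-2 = 2.

2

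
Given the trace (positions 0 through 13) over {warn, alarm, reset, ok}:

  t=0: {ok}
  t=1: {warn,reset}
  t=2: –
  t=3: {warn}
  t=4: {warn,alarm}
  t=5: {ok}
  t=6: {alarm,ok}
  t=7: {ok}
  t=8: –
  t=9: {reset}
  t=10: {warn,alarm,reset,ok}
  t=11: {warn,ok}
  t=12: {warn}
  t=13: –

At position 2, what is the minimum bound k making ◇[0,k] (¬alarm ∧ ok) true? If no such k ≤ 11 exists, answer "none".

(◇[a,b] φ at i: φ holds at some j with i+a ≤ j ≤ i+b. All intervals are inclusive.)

3

Scan j = 2,3,… for (¬alarm ∧ ok):
  j=2: fails
  j=3: fails
  j=4: fails
  j=5: holds
First hit at j=5, so smallest k = 5-2 = 3.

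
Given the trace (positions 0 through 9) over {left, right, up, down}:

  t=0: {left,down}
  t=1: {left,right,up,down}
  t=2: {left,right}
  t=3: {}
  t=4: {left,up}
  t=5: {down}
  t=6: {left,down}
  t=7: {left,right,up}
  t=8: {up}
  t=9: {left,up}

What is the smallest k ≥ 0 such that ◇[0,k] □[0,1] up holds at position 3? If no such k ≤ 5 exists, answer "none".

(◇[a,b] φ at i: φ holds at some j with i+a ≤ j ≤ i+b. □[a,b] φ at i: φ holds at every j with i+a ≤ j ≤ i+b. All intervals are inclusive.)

Scan j = 3,4,… for □[0,1] up:
  j=3: fails
  j=4: fails
  j=5: fails
  j=6: fails
  j=7: holds
First hit at j=7, so smallest k = 7-3 = 4.

4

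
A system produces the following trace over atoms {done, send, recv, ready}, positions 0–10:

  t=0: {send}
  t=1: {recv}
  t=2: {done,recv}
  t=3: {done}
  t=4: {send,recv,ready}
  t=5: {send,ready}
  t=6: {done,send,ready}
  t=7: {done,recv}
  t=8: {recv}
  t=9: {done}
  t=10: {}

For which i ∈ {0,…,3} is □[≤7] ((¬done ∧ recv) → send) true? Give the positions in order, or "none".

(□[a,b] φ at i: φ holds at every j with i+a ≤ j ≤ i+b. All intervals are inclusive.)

Evaluate at each i in [0,3]:
  i=0: ✗ (fails at j=1)
  i=1: ✗ (fails at j=1)
  i=2: ✗ (fails at j=8)
  i=3: ✗ (fails at j=8)

none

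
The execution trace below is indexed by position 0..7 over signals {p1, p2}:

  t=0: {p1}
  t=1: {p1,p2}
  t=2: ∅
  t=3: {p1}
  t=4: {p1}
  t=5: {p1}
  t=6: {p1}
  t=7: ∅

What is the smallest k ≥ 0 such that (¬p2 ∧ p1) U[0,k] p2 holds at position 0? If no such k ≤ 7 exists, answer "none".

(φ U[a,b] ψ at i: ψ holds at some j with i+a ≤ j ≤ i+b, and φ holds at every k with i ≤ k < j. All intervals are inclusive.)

1

Need earliest j ≥ 0 with p2, and (¬p2 ∧ p1) at every k in [0,j-1].
  j=0: rhs fails.
  j=1: rhs holds; lhs holds on [0,0]. k = 1.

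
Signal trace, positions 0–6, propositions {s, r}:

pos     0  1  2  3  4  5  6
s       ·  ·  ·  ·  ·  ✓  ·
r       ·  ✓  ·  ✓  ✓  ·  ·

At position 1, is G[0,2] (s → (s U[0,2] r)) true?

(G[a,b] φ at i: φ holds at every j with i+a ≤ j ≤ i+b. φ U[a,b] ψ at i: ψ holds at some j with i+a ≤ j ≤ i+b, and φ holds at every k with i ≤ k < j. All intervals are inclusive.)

Check (s → (s U[0,2] r)) at every j in [1,3]:
  j=1: antecedent false → ✓
  j=2: antecedent false → ✓
  j=3: antecedent false → ✓
All positions satisfy it → formula holds.

Yes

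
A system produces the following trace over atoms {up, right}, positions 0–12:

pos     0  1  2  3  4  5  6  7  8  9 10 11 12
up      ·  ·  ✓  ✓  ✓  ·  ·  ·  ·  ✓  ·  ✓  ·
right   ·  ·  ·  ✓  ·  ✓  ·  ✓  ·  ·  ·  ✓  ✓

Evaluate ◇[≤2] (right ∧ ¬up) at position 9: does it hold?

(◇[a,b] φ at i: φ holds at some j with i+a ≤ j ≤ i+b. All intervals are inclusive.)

Check (right ∧ ¬up) at each j in [9,11]:
  j=9: false
  j=10: false
  j=11: false
No position in the window satisfies it → formula fails.

No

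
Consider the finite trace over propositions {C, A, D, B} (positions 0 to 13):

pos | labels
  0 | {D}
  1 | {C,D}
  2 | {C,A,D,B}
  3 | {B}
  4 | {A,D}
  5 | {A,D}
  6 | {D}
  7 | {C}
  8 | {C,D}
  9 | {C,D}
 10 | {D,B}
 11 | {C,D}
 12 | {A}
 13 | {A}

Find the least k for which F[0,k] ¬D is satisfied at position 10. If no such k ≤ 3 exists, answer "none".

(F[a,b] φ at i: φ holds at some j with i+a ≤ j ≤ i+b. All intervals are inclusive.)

Scan j = 10,11,… for ¬D:
  j=10: fails
  j=11: fails
  j=12: holds
First hit at j=12, so smallest k = 12-10 = 2.

2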